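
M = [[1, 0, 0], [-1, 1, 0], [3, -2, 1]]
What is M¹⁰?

[[1, 0, 0], [-10, 1, 0], [120, -20, 1]]

M = I + N where N = [[0, 0, 0], [-1, 0, 0], [3, -2, 0]] is strictly lower-triangular, so N³ = 0.
(I + N)¹⁰ = I + 10·N + 45·N² = [[1, 0, 0], [-10, 1, 0], [120, -20, 1]].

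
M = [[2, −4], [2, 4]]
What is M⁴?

M² = [[−4, −24], [12, 8]]
M³ = [[−56, −80], [40, −16]]
M⁴ = [[−272, −96], [48, −224]]

[[−272, −96], [48, −224]]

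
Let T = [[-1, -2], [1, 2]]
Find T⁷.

T² = T (a projection; rank 1, trace 1), so T⁷ = T.

[[-1, -2], [1, 2]]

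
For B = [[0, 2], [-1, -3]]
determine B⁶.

tr B = -3 and det B = 2, so the characteristic polynomial is λ² − (-3)λ + (2) with roots -1 and -2.
Eigenvectors give P = [[2, -1], [-1, 1]] with P⁻¹ = [[1, 1], [1, 2]], and B = P·diag(-1, -2)·P⁻¹.
Then B⁶ = P·diag(1, 64)·P⁻¹ = [[2, -64], [-1, 64]] · [[1, 1], [1, 2]] = [[-62, -126], [63, 127]].

[[-62, -126], [63, 127]]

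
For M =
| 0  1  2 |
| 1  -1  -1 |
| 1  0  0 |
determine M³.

M² = [[3, -1, -1], [-2, 2, 3], [0, 1, 2]]
M³ = [[-2, 4, 7], [5, -4, -6], [3, -1, -1]]

[[-2, 4, 7], [5, -4, -6], [3, -1, -1]]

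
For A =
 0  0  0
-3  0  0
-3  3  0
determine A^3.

A is strictly triangular, hence nilpotent: A^3 = 0, so A^3 = 0.

[[0, 0, 0], [0, 0, 0], [0, 0, 0]]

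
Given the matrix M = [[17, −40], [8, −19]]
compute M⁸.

[[−26239, 65600], [−13120, 32801]]

tr M = −2 and det M = −3, so the characteristic polynomial is λ² − (−2)λ + (−3) with roots 1 and −3.
Eigenvectors give P = [[−5, −2], [−2, −1]] with P⁻¹ = [[−1, 2], [2, −5]], and M = P·diag(1, −3)·P⁻¹.
Then M⁸ = P·diag(1, 6561)·P⁻¹ = [[−5, −13122], [−2, −6561]] · [[−1, 2], [2, −5]] = [[−26239, 65600], [−13120, 32801]].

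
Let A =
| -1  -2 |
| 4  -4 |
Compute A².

[[-7, 10], [-20, 8]]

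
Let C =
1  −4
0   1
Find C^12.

C = I + N where N = [[0, −4], [0, 0]] is strictly upper-triangular, so N^2 = 0.
(I + N)^12 = I + 12·N = [[1, −48], [0, 1]].

[[1, −48], [0, 1]]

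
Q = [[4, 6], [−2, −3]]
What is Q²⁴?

[[4, 6], [−2, −3]]

Q² = Q (a projection; rank 1, trace 1), so Q²⁴ = Q.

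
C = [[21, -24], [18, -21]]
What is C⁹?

[[137781, -157464], [118098, -137781]]

tr C = 0 and det C = -9, so the characteristic polynomial is λ² − (0)λ + (-9) with roots -3 and 3.
Eigenvectors give P = [[1, 4], [1, 3]] with P⁻¹ = [[-3, 4], [1, -1]], and C = P·diag(-3, 3)·P⁻¹.
Then C⁹ = P·diag(-19683, 19683)·P⁻¹ = [[-19683, 78732], [-19683, 59049]] · [[-3, 4], [1, -1]] = [[137781, -157464], [118098, -137781]].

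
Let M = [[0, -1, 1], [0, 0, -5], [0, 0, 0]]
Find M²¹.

M is strictly triangular, hence nilpotent: M³ = 0, so M²¹ = 0.

[[0, 0, 0], [0, 0, 0], [0, 0, 0]]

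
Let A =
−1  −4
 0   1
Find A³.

[[−1, −4], [0, 1]]

A² = [[1, 0], [0, 1]]
A³ = [[−1, −4], [0, 1]]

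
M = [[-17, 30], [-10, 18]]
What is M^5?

tr M = 1 and det M = -6, so the characteristic polynomial is λ² − (1)λ + (-6) with roots 3 and -2.
Eigenvectors give P = [[-3, 2], [-2, 1]] with P⁻¹ = [[1, -2], [2, -3]], and M = P·diag(3, -2)·P⁻¹.
Then M^5 = P·diag(243, -32)·P⁻¹ = [[-729, -64], [-486, -32]] · [[1, -2], [2, -3]] = [[-857, 1650], [-550, 1068]].

[[-857, 1650], [-550, 1068]]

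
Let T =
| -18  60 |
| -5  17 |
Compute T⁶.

[[2724, -7980], [665, -1931]]

tr T = -1 and det T = -6, so the characteristic polynomial is λ² − (-1)λ + (-6) with roots -3 and 2.
Eigenvectors give P = [[-4, 3], [-1, 1]] with P⁻¹ = [[-1, 3], [-1, 4]], and T = P·diag(-3, 2)·P⁻¹.
Then T⁶ = P·diag(729, 64)·P⁻¹ = [[-2916, 192], [-729, 64]] · [[-1, 3], [-1, 4]] = [[2724, -7980], [665, -1931]].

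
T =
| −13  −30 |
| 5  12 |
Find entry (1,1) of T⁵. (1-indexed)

tr T = −1 and det T = −6, so the characteristic polynomial is λ² − (−1)λ + (−6) with roots −3 and 2.
Eigenvectors give P = [[−3, −2], [1, 1]] with P⁻¹ = [[−1, −2], [1, 3]], and T = P·diag(−3, 2)·P⁻¹.
Then T⁵ = P·diag(−243, 32)·P⁻¹ = [[729, −64], [−243, 32]] · [[−1, −2], [1, 3]] = [[−793, −1650], [275, 582]].

−793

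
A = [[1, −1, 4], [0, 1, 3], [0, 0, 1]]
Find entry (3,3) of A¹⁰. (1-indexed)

1

A = I + N where N = [[0, −1, 4], [0, 0, 3], [0, 0, 0]] is strictly upper-triangular, so N³ = 0.
(I + N)¹⁰ = I + 10·N + 45·N² = [[1, −10, −95], [0, 1, 30], [0, 0, 1]].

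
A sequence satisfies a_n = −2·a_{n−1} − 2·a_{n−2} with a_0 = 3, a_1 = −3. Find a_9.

With companion matrix Q = [[−2, −2], [1, 0]], [a_n, a_{n−1}]ᵀ = Q·[a_{n−1}, a_{n−2}]ᵀ, so [a_9, a_8]ᵀ = Q⁸·[a_1, a_0]ᵀ.
Q⁸ = [[16, 0], [0, 16]], giving [a_9, a_8]ᵀ = [[−48], [48]].

−48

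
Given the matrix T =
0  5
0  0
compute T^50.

[[0, 0], [0, 0]]

T is strictly triangular, hence nilpotent: T^2 = 0, so T^50 = 0.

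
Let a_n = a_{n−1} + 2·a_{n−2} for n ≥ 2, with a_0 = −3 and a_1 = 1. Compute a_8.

With companion matrix B = [[1, 2], [1, 0]], [a_n, a_{n−1}]ᵀ = B·[a_{n−1}, a_{n−2}]ᵀ, so [a_8, a_7]ᵀ = B⁷·[a_1, a_0]ᵀ.
B⁷ = [[85, 86], [43, 42]], giving [a_8, a_7]ᵀ = [[−173], [−83]].

−173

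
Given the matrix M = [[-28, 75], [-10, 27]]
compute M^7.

[[-13762, 34725], [-4630, 11703]]

tr M = -1 and det M = -6, so the characteristic polynomial is λ² − (-1)λ + (-6) with roots -3 and 2.
Eigenvectors give P = [[-3, 5], [-1, 2]] with P⁻¹ = [[-2, 5], [-1, 3]], and M = P·diag(-3, 2)·P⁻¹.
Then M^7 = P·diag(-2187, 128)·P⁻¹ = [[6561, 640], [2187, 256]] · [[-2, 5], [-1, 3]] = [[-13762, 34725], [-4630, 11703]].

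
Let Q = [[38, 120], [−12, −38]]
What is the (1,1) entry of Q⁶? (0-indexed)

64

tr Q = 0 and det Q = −4, so the characteristic polynomial is λ² − (0)λ + (−4) with roots −2 and 2.
Eigenvectors give P = [[−3, 10], [1, −3]] with P⁻¹ = [[3, 10], [1, 3]], and Q = P·diag(−2, 2)·P⁻¹.
Then Q⁶ = P·diag(64, 64)·P⁻¹ = [[−192, 640], [64, −192]] · [[3, 10], [1, 3]] = [[64, 0], [0, 64]].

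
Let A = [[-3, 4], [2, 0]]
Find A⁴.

A² = [[17, -12], [-6, 8]]
A³ = [[-75, 68], [34, -24]]
A⁴ = [[361, -300], [-150, 136]]

[[361, -300], [-150, 136]]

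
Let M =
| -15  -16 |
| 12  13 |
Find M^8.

tr M = -2 and det M = -3, so the characteristic polynomial is λ² − (-2)λ + (-3) with roots -3 and 1.
Eigenvectors give P = [[4, -1], [-3, 1]] with P⁻¹ = [[1, 1], [3, 4]], and M = P·diag(-3, 1)·P⁻¹.
Then M^8 = P·diag(6561, 1)·P⁻¹ = [[26244, -1], [-19683, 1]] · [[1, 1], [3, 4]] = [[26241, 26240], [-19680, -19679]].

[[26241, 26240], [-19680, -19679]]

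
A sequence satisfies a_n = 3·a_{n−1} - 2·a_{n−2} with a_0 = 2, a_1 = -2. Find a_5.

With companion matrix A = [[3, -2], [1, 0]], [a_n, a_{n−1}]ᵀ = A·[a_{n−1}, a_{n−2}]ᵀ, so [a_5, a_4]ᵀ = A⁴·[a_1, a_0]ᵀ.
A⁴ = [[31, -30], [15, -14]], giving [a_5, a_4]ᵀ = [[-122], [-58]].

-122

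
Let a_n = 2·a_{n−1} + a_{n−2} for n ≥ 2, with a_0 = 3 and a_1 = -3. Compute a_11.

-10089

With companion matrix A = [[2, 1], [1, 0]], [a_n, a_{n−1}]ᵀ = A·[a_{n−1}, a_{n−2}]ᵀ, so [a_11, a_10]ᵀ = A¹⁰·[a_1, a_0]ᵀ.
A¹⁰ = [[5741, 2378], [2378, 985]], giving [a_11, a_10]ᵀ = [[-10089], [-4179]].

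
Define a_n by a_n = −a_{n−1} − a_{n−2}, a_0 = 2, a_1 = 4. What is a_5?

−6

With companion matrix A = [[−1, −1], [1, 0]], [a_n, a_{n−1}]ᵀ = A·[a_{n−1}, a_{n−2}]ᵀ, so [a_5, a_4]ᵀ = A⁴·[a_1, a_0]ᵀ.
A⁴ = [[−1, −1], [1, 0]], giving [a_5, a_4]ᵀ = [[−6], [4]].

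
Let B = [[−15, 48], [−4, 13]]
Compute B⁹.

[[−78735, 236208], [−19684, 59053]]

tr B = −2 and det B = −3, so the characteristic polynomial is λ² − (−2)λ + (−3) with roots 1 and −3.
Eigenvectors give P = [[3, 4], [1, 1]] with P⁻¹ = [[−1, 4], [1, −3]], and B = P·diag(1, −3)·P⁻¹.
Then B⁹ = P·diag(1, −19683)·P⁻¹ = [[3, −78732], [1, −19683]] · [[−1, 4], [1, −3]] = [[−78735, 236208], [−19684, 59053]].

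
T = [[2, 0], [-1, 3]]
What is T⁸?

[[256, 0], [-6305, 6561]]

tr T = 5 and det T = 6, so the characteristic polynomial is λ² − (5)λ + (6) with roots 3 and 2.
Eigenvectors give P = [[0, 1], [1, 1]] with P⁻¹ = [[-1, 1], [1, 0]], and T = P·diag(3, 2)·P⁻¹.
Then T⁸ = P·diag(6561, 256)·P⁻¹ = [[0, 256], [6561, 256]] · [[-1, 1], [1, 0]] = [[256, 0], [-6305, 6561]].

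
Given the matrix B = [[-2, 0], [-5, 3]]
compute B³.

[[-8, 0], [-35, 27]]

tr B = 1 and det B = -6, so the characteristic polynomial is λ² − (1)λ + (-6) with roots 3 and -2.
Eigenvectors give P = [[0, 1], [-1, 1]] with P⁻¹ = [[1, -1], [1, 0]], and B = P·diag(3, -2)·P⁻¹.
Then B³ = P·diag(27, -8)·P⁻¹ = [[0, -8], [-27, -8]] · [[1, -1], [1, 0]] = [[-8, 0], [-35, 27]].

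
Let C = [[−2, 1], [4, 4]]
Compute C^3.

[[−8, 16], [64, 88]]

C^2 = [[8, 2], [8, 20]]
C^3 = [[−8, 16], [64, 88]]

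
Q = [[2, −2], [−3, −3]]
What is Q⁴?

Q² = [[10, 2], [3, 15]]
Q³ = [[14, −26], [−39, −51]]
Q⁴ = [[106, 50], [75, 231]]

[[106, 50], [75, 231]]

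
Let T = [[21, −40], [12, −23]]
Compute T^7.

[[10941, −21880], [6564, −13127]]

tr T = −2 and det T = −3, so the characteristic polynomial is λ² − (−2)λ + (−3) with roots 1 and −3.
Eigenvectors give P = [[−2, −5], [−1, −3]] with P⁻¹ = [[−3, 5], [1, −2]], and T = P·diag(1, −3)·P⁻¹.
Then T^7 = P·diag(1, −2187)·P⁻¹ = [[−2, 10935], [−1, 6561]] · [[−3, 5], [1, −2]] = [[10941, −21880], [6564, −13127]].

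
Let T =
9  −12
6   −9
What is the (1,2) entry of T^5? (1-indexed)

−972

tr T = 0 and det T = −9, so the characteristic polynomial is λ² − (0)λ + (−9) with roots 3 and −3.
Eigenvectors give P = [[2, −1], [1, −1]] with P⁻¹ = [[1, −1], [1, −2]], and T = P·diag(3, −3)·P⁻¹.
Then T^5 = P·diag(243, −243)·P⁻¹ = [[486, 243], [243, 243]] · [[1, −1], [1, −2]] = [[729, −972], [486, −729]].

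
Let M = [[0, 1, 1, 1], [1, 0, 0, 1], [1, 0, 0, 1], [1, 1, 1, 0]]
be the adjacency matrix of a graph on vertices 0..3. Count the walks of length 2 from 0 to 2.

The number of length-2 walks from vertex 0 to vertex 2 is entry (0,2) of M², where M is the adjacency matrix.
M² = [[3, 1, 1, 2], [1, 2, 2, 1], [1, 2, 2, 1], [2, 1, 1, 3]]

1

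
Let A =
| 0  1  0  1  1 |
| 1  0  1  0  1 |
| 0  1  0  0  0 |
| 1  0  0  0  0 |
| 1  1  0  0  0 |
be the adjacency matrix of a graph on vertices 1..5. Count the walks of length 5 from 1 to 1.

The number of length-5 walks from vertex 1 to vertex 1 is entry (1,1) of A⁵, where A is the adjacency matrix.
A² = [[3, 1, 1, 0, 1], [1, 3, 0, 1, 1], [1, 0, 1, 0, 1], [0, 1, 0, 1, 1], [1, 1, 1, 1, 2]]
A³ = [[2, 5, 1, 3, 4], [5, 2, 3, 1, 4], [1, 3, 0, 1, 1], [3, 1, 1, 0, 1], [4, 4, 1, 1, 2]]
A⁴ = [[12, 7, 5, 2, 7], [7, 12, 2, 5, 7], [5, 2, 3, 1, 4], [2, 5, 1, 3, 4], [7, 7, 4, 4, 8]]
A⁵ = [[16, 24, 7, 12, 19], [24, 16, 12, 7, 19], [7, 12, 2, 5, 7], [12, 7, 5, 2, 7], [19, 19, 7, 7, 14]]

16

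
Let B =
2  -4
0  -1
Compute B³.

[[8, -12], [0, -1]]

B² = [[4, -4], [0, 1]]
B³ = [[8, -12], [0, -1]]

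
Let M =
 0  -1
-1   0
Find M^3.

M² = I (check: tr M = 0 and det M = -1), so M^3 = M since 3 is odd.

[[0, -1], [-1, 0]]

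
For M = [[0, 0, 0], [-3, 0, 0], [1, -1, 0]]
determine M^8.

[[0, 0, 0], [0, 0, 0], [0, 0, 0]]

M is strictly triangular, hence nilpotent: M^3 = 0, so M^8 = 0.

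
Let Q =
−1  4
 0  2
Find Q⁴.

Q² = [[1, 4], [0, 4]]
Q³ = [[−1, 12], [0, 8]]
Q⁴ = [[1, 20], [0, 16]]

[[1, 20], [0, 16]]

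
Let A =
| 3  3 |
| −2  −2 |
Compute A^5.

[[3, 3], [−2, −2]]

A² = A (a projection; rank 1, trace 1), so A^5 = A.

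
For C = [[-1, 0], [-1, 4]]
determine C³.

C² = [[1, 0], [-3, 16]]
C³ = [[-1, 0], [-13, 64]]

[[-1, 0], [-13, 64]]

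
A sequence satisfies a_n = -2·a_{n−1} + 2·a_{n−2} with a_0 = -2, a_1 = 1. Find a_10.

-16480

With companion matrix T = [[-2, 2], [1, 0]], [a_n, a_{n−1}]ᵀ = T·[a_{n−1}, a_{n−2}]ᵀ, so [a_10, a_9]ᵀ = T⁹·[a_1, a_0]ᵀ.
T⁹ = [[-6688, 4896], [2448, -1792]], giving [a_10, a_9]ᵀ = [[-16480], [6032]].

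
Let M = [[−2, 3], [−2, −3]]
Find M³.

[[34, 39], [−26, 21]]

M² = [[−2, −15], [10, 3]]
M³ = [[34, 39], [−26, 21]]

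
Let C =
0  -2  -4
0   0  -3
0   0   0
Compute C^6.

[[0, 0, 0], [0, 0, 0], [0, 0, 0]]

C is strictly triangular, hence nilpotent: C^3 = 0, so C^6 = 0.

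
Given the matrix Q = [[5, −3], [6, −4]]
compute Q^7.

tr Q = 1 and det Q = −2, so the characteristic polynomial is λ² − (1)λ + (−2) with roots 2 and −1.
Eigenvectors give P = [[1, −1], [1, −2]] with P⁻¹ = [[2, −1], [1, −1]], and Q = P·diag(2, −1)·P⁻¹.
Then Q^7 = P·diag(128, −1)·P⁻¹ = [[128, 1], [128, 2]] · [[2, −1], [1, −1]] = [[257, −129], [258, −130]].

[[257, −129], [258, −130]]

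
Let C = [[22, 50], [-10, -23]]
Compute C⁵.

[[1132, 2750], [-550, -1343]]

tr C = -1 and det C = -6, so the characteristic polynomial is λ² − (-1)λ + (-6) with roots 2 and -3.
Eigenvectors give P = [[-5, 2], [2, -1]] with P⁻¹ = [[-1, -2], [-2, -5]], and C = P·diag(2, -3)·P⁻¹.
Then C⁵ = P·diag(32, -243)·P⁻¹ = [[-160, -486], [64, 243]] · [[-1, -2], [-2, -5]] = [[1132, 2750], [-550, -1343]].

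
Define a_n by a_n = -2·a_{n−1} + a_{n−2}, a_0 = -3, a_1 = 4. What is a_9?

5164

With companion matrix B = [[-2, 1], [1, 0]], [a_n, a_{n−1}]ᵀ = B·[a_{n−1}, a_{n−2}]ᵀ, so [a_9, a_8]ᵀ = B^8·[a_1, a_0]ᵀ.
B^8 = [[985, -408], [-408, 169]], giving [a_9, a_8]ᵀ = [[5164], [-2139]].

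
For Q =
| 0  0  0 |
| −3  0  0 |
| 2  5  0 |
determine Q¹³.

[[0, 0, 0], [0, 0, 0], [0, 0, 0]]

Q is strictly triangular, hence nilpotent: Q³ = 0, so Q¹³ = 0.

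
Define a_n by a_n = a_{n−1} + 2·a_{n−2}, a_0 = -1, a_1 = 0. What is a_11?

-682

With companion matrix Q = [[1, 2], [1, 0]], [a_n, a_{n−1}]ᵀ = Q·[a_{n−1}, a_{n−2}]ᵀ, so [a_11, a_10]ᵀ = Q¹⁰·[a_1, a_0]ᵀ.
Q¹⁰ = [[683, 682], [341, 342]], giving [a_11, a_10]ᵀ = [[-682], [-342]].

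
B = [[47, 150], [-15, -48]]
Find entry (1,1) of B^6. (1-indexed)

tr B = -1 and det B = -6, so the characteristic polynomial is λ² − (-1)λ + (-6) with roots -3 and 2.
Eigenvectors give P = [[-3, 10], [1, -3]] with P⁻¹ = [[3, 10], [1, 3]], and B = P·diag(-3, 2)·P⁻¹.
Then B^6 = P·diag(729, 64)·P⁻¹ = [[-2187, 640], [729, -192]] · [[3, 10], [1, 3]] = [[-5921, -19950], [1995, 6714]].

-5921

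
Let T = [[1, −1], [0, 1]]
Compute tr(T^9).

2

T = I + N where N = [[0, −1], [0, 0]] is strictly upper-triangular, so N^2 = 0.
(I + N)^9 = I + 9·N = [[1, −9], [0, 1]].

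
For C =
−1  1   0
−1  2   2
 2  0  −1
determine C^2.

[[0, 1, 2], [3, 3, 2], [−4, 2, 1]]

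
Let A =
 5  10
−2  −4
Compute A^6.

A² = A (a projection; rank 1, trace 1), so A^6 = A.

[[5, 10], [−2, −4]]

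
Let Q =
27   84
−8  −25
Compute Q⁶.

[[5097, 15288], [−1456, −4367]]

tr Q = 2 and det Q = −3, so the characteristic polynomial is λ² − (2)λ + (−3) with roots −1 and 3.
Eigenvectors give P = [[3, 7], [−1, −2]] with P⁻¹ = [[−2, −7], [1, 3]], and Q = P·diag(−1, 3)·P⁻¹.
Then Q⁶ = P·diag(1, 729)·P⁻¹ = [[3, 5103], [−1, −1458]] · [[−2, −7], [1, 3]] = [[5097, 15288], [−1456, −4367]].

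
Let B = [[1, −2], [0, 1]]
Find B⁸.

[[1, −16], [0, 1]]

B = I + N where N = [[0, −2], [0, 0]] is strictly upper-triangular, so N² = 0.
(I + N)⁸ = I + 8·N = [[1, −16], [0, 1]].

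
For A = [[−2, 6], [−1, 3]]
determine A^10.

[[−2, 6], [−1, 3]]

A² = A (a projection; rank 1, trace 1), so A^10 = A.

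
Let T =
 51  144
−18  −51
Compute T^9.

[[334611, 944784], [−118098, −334611]]

tr T = 0 and det T = −9, so the characteristic polynomial is λ² − (0)λ + (−9) with roots 3 and −3.
Eigenvectors give P = [[−3, −8], [1, 3]] with P⁻¹ = [[−3, −8], [1, 3]], and T = P·diag(3, −3)·P⁻¹.
Then T^9 = P·diag(19683, −19683)·P⁻¹ = [[−59049, 157464], [19683, −59049]] · [[−3, −8], [1, 3]] = [[334611, 944784], [−118098, −334611]].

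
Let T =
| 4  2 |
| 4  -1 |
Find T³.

T² = [[24, 6], [12, 9]]
T³ = [[120, 42], [84, 15]]

[[120, 42], [84, 15]]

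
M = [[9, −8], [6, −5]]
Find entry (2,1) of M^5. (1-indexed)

tr M = 4 and det M = 3, so the characteristic polynomial is λ² − (4)λ + (3) with roots 3 and 1.
Eigenvectors give P = [[4, 1], [3, 1]] with P⁻¹ = [[1, −1], [−3, 4]], and M = P·diag(3, 1)·P⁻¹.
Then M^5 = P·diag(243, 1)·P⁻¹ = [[972, 1], [729, 1]] · [[1, −1], [−3, 4]] = [[969, −968], [726, −725]].

726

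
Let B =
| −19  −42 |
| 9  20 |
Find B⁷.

tr B = 1 and det B = −2, so the characteristic polynomial is λ² − (1)λ + (−2) with roots 2 and −1.
Eigenvectors give P = [[−2, −7], [1, 3]] with P⁻¹ = [[3, 7], [−1, −2]], and B = P·diag(2, −1)·P⁻¹.
Then B⁷ = P·diag(128, −1)·P⁻¹ = [[−256, 7], [128, −3]] · [[3, 7], [−1, −2]] = [[−775, −1806], [387, 902]].

[[−775, −1806], [387, 902]]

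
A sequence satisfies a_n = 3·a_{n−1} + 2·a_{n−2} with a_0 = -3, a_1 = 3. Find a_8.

With companion matrix M = [[3, 2], [1, 0]], [a_n, a_{n−1}]ᵀ = M·[a_{n−1}, a_{n−2}]ᵀ, so [a_8, a_7]ᵀ = M^7·[a_1, a_0]ᵀ.
M^7 = [[6279, 3526], [1763, 990]], giving [a_8, a_7]ᵀ = [[8259], [2319]].

8259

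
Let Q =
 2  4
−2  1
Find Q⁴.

[[−56, −132], [66, −23]]

Q² = [[−4, 12], [−6, −7]]
Q³ = [[−32, −4], [2, −31]]
Q⁴ = [[−56, −132], [66, −23]]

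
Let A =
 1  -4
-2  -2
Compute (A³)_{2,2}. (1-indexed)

A² = [[9, 4], [2, 12]]
A³ = [[1, -44], [-22, -32]]

-32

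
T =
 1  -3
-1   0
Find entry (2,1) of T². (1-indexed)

-1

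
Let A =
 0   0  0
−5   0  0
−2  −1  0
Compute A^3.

A is strictly triangular, hence nilpotent: A^3 = 0, so A^3 = 0.

[[0, 0, 0], [0, 0, 0], [0, 0, 0]]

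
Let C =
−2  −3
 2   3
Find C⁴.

[[−2, −3], [2, 3]]

C² = C (a projection; rank 1, trace 1), so C⁴ = C.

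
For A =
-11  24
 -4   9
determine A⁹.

[[-59051, 118104], [-19684, 39369]]

tr A = -2 and det A = -3, so the characteristic polynomial is λ² − (-2)λ + (-3) with roots -3 and 1.
Eigenvectors give P = [[3, -2], [1, -1]] with P⁻¹ = [[1, -2], [1, -3]], and A = P·diag(-3, 1)·P⁻¹.
Then A⁹ = P·diag(-19683, 1)·P⁻¹ = [[-59049, -2], [-19683, -1]] · [[1, -2], [1, -3]] = [[-59051, 118104], [-19684, 39369]].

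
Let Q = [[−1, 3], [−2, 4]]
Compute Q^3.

tr Q = 3 and det Q = 2, so the characteristic polynomial is λ² − (3)λ + (2) with roots 2 and 1.
Eigenvectors give P = [[1, −3], [1, −2]] with P⁻¹ = [[−2, 3], [−1, 1]], and Q = P·diag(2, 1)·P⁻¹.
Then Q^3 = P·diag(8, 1)·P⁻¹ = [[8, −3], [8, −2]] · [[−2, 3], [−1, 1]] = [[−13, 21], [−14, 22]].

[[−13, 21], [−14, 22]]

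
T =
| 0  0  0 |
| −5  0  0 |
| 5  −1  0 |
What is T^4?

T is strictly triangular, hence nilpotent: T^3 = 0, so T^4 = 0.

[[0, 0, 0], [0, 0, 0], [0, 0, 0]]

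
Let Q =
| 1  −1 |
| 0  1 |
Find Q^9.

Q = I + N where N = [[0, −1], [0, 0]] is strictly upper-triangular, so N^2 = 0.
(I + N)^9 = I + 9·N = [[1, −9], [0, 1]].

[[1, −9], [0, 1]]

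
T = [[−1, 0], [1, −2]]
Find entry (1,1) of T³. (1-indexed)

tr T = −3 and det T = 2, so the characteristic polynomial is λ² − (−3)λ + (2) with roots −2 and −1.
Eigenvectors give P = [[0, 1], [−1, 1]] with P⁻¹ = [[1, −1], [1, 0]], and T = P·diag(−2, −1)·P⁻¹.
Then T³ = P·diag(−8, −1)·P⁻¹ = [[0, −1], [8, −1]] · [[1, −1], [1, 0]] = [[−1, 0], [7, −8]].

−1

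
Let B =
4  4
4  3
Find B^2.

[[32, 28], [28, 25]]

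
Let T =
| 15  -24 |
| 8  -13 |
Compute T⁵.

[[975, -1464], [488, -733]]

tr T = 2 and det T = -3, so the characteristic polynomial is λ² − (2)λ + (-3) with roots -1 and 3.
Eigenvectors give P = [[-3, 2], [-2, 1]] with P⁻¹ = [[1, -2], [2, -3]], and T = P·diag(-1, 3)·P⁻¹.
Then T⁵ = P·diag(-1, 243)·P⁻¹ = [[3, 486], [2, 243]] · [[1, -2], [2, -3]] = [[975, -1464], [488, -733]].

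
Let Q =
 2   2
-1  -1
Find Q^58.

Q² = Q (a projection; rank 1, trace 1), so Q^58 = Q.

[[2, 2], [-1, -1]]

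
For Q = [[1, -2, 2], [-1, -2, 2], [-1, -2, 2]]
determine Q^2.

[[1, -2, 2], [-1, 2, -2], [-1, 2, -2]]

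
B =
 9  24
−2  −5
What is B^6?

[[2913, 8736], [−728, −2183]]

tr B = 4 and det B = 3, so the characteristic polynomial is λ² − (4)λ + (3) with roots 1 and 3.
Eigenvectors give P = [[−3, −4], [1, 1]] with P⁻¹ = [[1, 4], [−1, −3]], and B = P·diag(1, 3)·P⁻¹.
Then B^6 = P·diag(1, 729)·P⁻¹ = [[−3, −2916], [1, 729]] · [[1, 4], [−1, −3]] = [[2913, 8736], [−728, −2183]].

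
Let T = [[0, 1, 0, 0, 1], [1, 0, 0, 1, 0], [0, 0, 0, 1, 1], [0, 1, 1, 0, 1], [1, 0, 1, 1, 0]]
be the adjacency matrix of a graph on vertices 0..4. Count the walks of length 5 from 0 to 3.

10

The number of length-5 walks from vertex 0 to vertex 3 is entry (0,3) of T⁵, where T is the adjacency matrix.
T² = [[2, 0, 1, 2, 0], [0, 2, 1, 0, 2], [1, 1, 2, 1, 1], [2, 0, 1, 3, 1], [0, 2, 1, 1, 3]]
T³ = [[0, 4, 2, 1, 5], [4, 0, 2, 5, 1], [2, 2, 2, 4, 4], [1, 5, 4, 2, 6], [5, 1, 4, 6, 2]]
T⁴ = [[9, 1, 6, 11, 3], [1, 9, 6, 3, 11], [6, 6, 8, 8, 8], [11, 3, 8, 15, 7], [3, 11, 8, 7, 15]]
T⁵ = [[4, 20, 14, 10, 26], [20, 4, 14, 26, 10], [14, 14, 16, 22, 22], [10, 26, 22, 18, 34], [26, 10, 22, 34, 18]]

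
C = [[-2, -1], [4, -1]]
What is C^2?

[[0, 3], [-12, -3]]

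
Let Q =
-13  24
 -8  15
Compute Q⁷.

[[-6565, 13128], [-4376, 8751]]

tr Q = 2 and det Q = -3, so the characteristic polynomial is λ² − (2)λ + (-3) with roots 3 and -1.
Eigenvectors give P = [[-3, 2], [-2, 1]] with P⁻¹ = [[1, -2], [2, -3]], and Q = P·diag(3, -1)·P⁻¹.
Then Q⁷ = P·diag(2187, -1)·P⁻¹ = [[-6561, -2], [-4374, -1]] · [[1, -2], [2, -3]] = [[-6565, 13128], [-4376, 8751]].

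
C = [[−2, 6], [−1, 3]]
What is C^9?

[[−2, 6], [−1, 3]]

C² = C (a projection; rank 1, trace 1), so C^9 = C.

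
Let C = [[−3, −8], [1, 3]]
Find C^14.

C² = I (check: tr C = 0 and det C = −1), so C^14 = I since 14 is even.

[[1, 0], [0, 1]]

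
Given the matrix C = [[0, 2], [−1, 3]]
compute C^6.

[[−62, 126], [−63, 127]]

tr C = 3 and det C = 2, so the characteristic polynomial is λ² − (3)λ + (2) with roots 2 and 1.
Eigenvectors give P = [[1, 2], [1, 1]] with P⁻¹ = [[−1, 2], [1, −1]], and C = P·diag(2, 1)·P⁻¹.
Then C^6 = P·diag(64, 1)·P⁻¹ = [[64, 2], [64, 1]] · [[−1, 2], [1, −1]] = [[−62, 126], [−63, 127]].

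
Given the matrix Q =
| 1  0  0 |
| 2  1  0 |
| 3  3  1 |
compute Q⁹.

[[1, 0, 0], [18, 1, 0], [243, 27, 1]]

Q = I + N where N = [[0, 0, 0], [2, 0, 0], [3, 3, 0]] is strictly lower-triangular, so N³ = 0.
(I + N)⁹ = I + 9·N + 36·N² = [[1, 0, 0], [18, 1, 0], [243, 27, 1]].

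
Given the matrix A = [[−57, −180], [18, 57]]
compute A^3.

[[−513, −1620], [162, 513]]

tr A = 0 and det A = −9, so the characteristic polynomial is λ² − (0)λ + (−9) with roots −3 and 3.
Eigenvectors give P = [[10, −3], [−3, 1]] with P⁻¹ = [[1, 3], [3, 10]], and A = P·diag(−3, 3)·P⁻¹.
Then A^3 = P·diag(−27, 27)·P⁻¹ = [[−270, −81], [81, 27]] · [[1, 3], [3, 10]] = [[−513, −1620], [162, 513]].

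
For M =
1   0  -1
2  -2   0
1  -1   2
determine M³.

[[-1, 1, -6], [4, -6, -2], [4, -3, 5]]

M² = [[0, 1, -3], [-2, 4, -2], [1, 0, 3]]
M³ = [[-1, 1, -6], [4, -6, -2], [4, -3, 5]]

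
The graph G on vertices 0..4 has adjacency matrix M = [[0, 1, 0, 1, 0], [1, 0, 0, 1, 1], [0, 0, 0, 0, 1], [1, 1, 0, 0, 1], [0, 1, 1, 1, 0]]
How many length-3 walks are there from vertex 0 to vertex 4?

The number of length-3 walks from vertex 0 to vertex 4 is entry (0,4) of M^3, where M is the adjacency matrix.
M^2 = [[2, 1, 0, 1, 2], [1, 3, 1, 2, 1], [0, 1, 1, 1, 0], [1, 2, 1, 3, 1], [2, 1, 0, 1, 3]]
M^3 = [[2, 5, 2, 5, 2], [5, 4, 1, 5, 6], [2, 1, 0, 1, 3], [5, 5, 1, 4, 6], [2, 6, 3, 6, 2]]

2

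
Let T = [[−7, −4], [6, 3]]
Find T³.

[[−79, −52], [78, 51]]

tr T = −4 and det T = 3, so the characteristic polynomial is λ² − (−4)λ + (3) with roots −1 and −3.
Eigenvectors give P = [[−2, −1], [3, 1]] with P⁻¹ = [[1, 1], [−3, −2]], and T = P·diag(−1, −3)·P⁻¹.
Then T³ = P·diag(−1, −27)·P⁻¹ = [[2, 27], [−3, −27]] · [[1, 1], [−3, −2]] = [[−79, −52], [78, 51]].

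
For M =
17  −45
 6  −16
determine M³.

tr M = 1 and det M = −2, so the characteristic polynomial is λ² − (1)λ + (−2) with roots 2 and −1.
Eigenvectors give P = [[3, −5], [1, −2]] with P⁻¹ = [[2, −5], [1, −3]], and M = P·diag(2, −1)·P⁻¹.
Then M³ = P·diag(8, −1)·P⁻¹ = [[24, 5], [8, 2]] · [[2, −5], [1, −3]] = [[53, −135], [18, −46]].

[[53, −135], [18, −46]]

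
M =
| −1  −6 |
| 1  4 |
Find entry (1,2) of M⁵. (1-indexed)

tr M = 3 and det M = 2, so the characteristic polynomial is λ² − (3)λ + (2) with roots 2 and 1.
Eigenvectors give P = [[−2, −3], [1, 1]] with P⁻¹ = [[1, 3], [−1, −2]], and M = P·diag(2, 1)·P⁻¹.
Then M⁵ = P·diag(32, 1)·P⁻¹ = [[−64, −3], [32, 1]] · [[1, 3], [−1, −2]] = [[−61, −186], [31, 94]].

−186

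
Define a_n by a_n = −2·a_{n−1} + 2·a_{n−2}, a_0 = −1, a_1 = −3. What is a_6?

272

With companion matrix M = [[−2, 2], [1, 0]], [a_n, a_{n−1}]ᵀ = M·[a_{n−1}, a_{n−2}]ᵀ, so [a_6, a_5]ᵀ = M^5·[a_1, a_0]ᵀ.
M^5 = [[−120, 88], [44, −32]], giving [a_6, a_5]ᵀ = [[272], [−100]].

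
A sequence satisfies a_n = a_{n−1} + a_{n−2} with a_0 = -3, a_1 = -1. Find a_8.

With companion matrix T = [[1, 1], [1, 0]], [a_n, a_{n−1}]ᵀ = T·[a_{n−1}, a_{n−2}]ᵀ, so [a_8, a_7]ᵀ = T⁷·[a_1, a_0]ᵀ.
T⁷ = [[21, 13], [13, 8]], giving [a_8, a_7]ᵀ = [[-60], [-37]].

-60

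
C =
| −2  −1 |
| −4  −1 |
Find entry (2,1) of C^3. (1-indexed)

−44

C^2 = [[8, 3], [12, 5]]
C^3 = [[−28, −11], [−44, −17]]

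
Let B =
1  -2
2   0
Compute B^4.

B^2 = [[-3, -2], [2, -4]]
B^3 = [[-7, 6], [-6, -4]]
B^4 = [[5, 14], [-14, 12]]

[[5, 14], [-14, 12]]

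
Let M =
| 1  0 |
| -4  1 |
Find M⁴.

[[1, 0], [-16, 1]]

M = I + N where N = [[0, 0], [-4, 0]] is strictly lower-triangular, so N² = 0.
(I + N)⁴ = I + 4·N = [[1, 0], [-16, 1]].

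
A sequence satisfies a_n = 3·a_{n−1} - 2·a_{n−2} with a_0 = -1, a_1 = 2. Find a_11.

With companion matrix M = [[3, -2], [1, 0]], [a_n, a_{n−1}]ᵀ = M·[a_{n−1}, a_{n−2}]ᵀ, so [a_11, a_10]ᵀ = M¹⁰·[a_1, a_0]ᵀ.
M¹⁰ = [[2047, -2046], [1023, -1022]], giving [a_11, a_10]ᵀ = [[6140], [3068]].

6140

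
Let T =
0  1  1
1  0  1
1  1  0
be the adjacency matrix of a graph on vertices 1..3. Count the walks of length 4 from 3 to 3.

The number of length-4 walks from vertex 3 to vertex 3 is entry (3,3) of T⁴, where T is the adjacency matrix.
T² = [[2, 1, 1], [1, 2, 1], [1, 1, 2]]
T³ = [[2, 3, 3], [3, 2, 3], [3, 3, 2]]
T⁴ = [[6, 5, 5], [5, 6, 5], [5, 5, 6]]

6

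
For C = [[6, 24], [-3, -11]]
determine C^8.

tr C = -5 and det C = 6, so the characteristic polynomial is λ² − (-5)λ + (6) with roots -2 and -3.
Eigenvectors give P = [[3, -8], [-1, 3]] with P⁻¹ = [[3, 8], [1, 3]], and C = P·diag(-2, -3)·P⁻¹.
Then C^8 = P·diag(256, 6561)·P⁻¹ = [[768, -52488], [-256, 19683]] · [[3, 8], [1, 3]] = [[-50184, -151320], [18915, 57001]].

[[-50184, -151320], [18915, 57001]]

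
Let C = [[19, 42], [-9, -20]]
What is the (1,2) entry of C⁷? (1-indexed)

tr C = -1 and det C = -2, so the characteristic polynomial is λ² − (-1)λ + (-2) with roots 1 and -2.
Eigenvectors give P = [[7, -2], [-3, 1]] with P⁻¹ = [[1, 2], [3, 7]], and C = P·diag(1, -2)·P⁻¹.
Then C⁷ = P·diag(1, -128)·P⁻¹ = [[7, 256], [-3, -128]] · [[1, 2], [3, 7]] = [[775, 1806], [-387, -902]].

1806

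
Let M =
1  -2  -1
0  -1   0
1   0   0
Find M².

[[0, 0, -1], [0, 1, 0], [1, -2, -1]]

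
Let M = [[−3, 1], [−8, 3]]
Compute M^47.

[[−3, 1], [−8, 3]]

M² = I (check: tr M = 0 and det M = −1), so M^47 = M since 47 is odd.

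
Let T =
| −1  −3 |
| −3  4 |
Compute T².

[[10, −9], [−9, 25]]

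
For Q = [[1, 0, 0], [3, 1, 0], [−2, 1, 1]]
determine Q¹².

Q = I + N where N = [[0, 0, 0], [3, 0, 0], [−2, 1, 0]] is strictly lower-triangular, so N³ = 0.
(I + N)¹² = I + 12·N + 66·N² = [[1, 0, 0], [36, 1, 0], [174, 12, 1]].

[[1, 0, 0], [36, 1, 0], [174, 12, 1]]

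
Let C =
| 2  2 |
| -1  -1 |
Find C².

[[2, 2], [-1, -1]]

C² = C (a projection; rank 1, trace 1), so C² = C.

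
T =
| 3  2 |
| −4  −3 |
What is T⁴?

[[1, 0], [0, 1]]

T² = I (check: tr T = 0 and det T = −1), so T⁴ = I since 4 is even.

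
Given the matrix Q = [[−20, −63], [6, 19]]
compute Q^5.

[[−230, −693], [66, 199]]

tr Q = −1 and det Q = −2, so the characteristic polynomial is λ² − (−1)λ + (−2) with roots −2 and 1.
Eigenvectors give P = [[−7, 3], [2, −1]] with P⁻¹ = [[−1, −3], [−2, −7]], and Q = P·diag(−2, 1)·P⁻¹.
Then Q^5 = P·diag(−32, 1)·P⁻¹ = [[224, 3], [−64, −1]] · [[−1, −3], [−2, −7]] = [[−230, −693], [66, 199]].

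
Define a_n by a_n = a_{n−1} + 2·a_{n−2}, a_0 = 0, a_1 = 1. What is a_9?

171

With companion matrix T = [[1, 2], [1, 0]], [a_n, a_{n−1}]ᵀ = T·[a_{n−1}, a_{n−2}]ᵀ, so [a_9, a_8]ᵀ = T⁸·[a_1, a_0]ᵀ.
T⁸ = [[171, 170], [85, 86]], giving [a_9, a_8]ᵀ = [[171], [85]].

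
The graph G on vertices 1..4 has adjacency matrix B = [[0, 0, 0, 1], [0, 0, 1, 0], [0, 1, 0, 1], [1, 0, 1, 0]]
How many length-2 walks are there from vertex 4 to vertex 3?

0

The number of length-2 walks from vertex 4 to vertex 3 is entry (4,3) of B^2, where B is the adjacency matrix.
B^2 = [[1, 0, 1, 0], [0, 1, 0, 1], [1, 0, 2, 0], [0, 1, 0, 2]]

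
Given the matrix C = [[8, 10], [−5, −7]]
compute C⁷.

[[4502, 4630], [−2315, −2443]]

tr C = 1 and det C = −6, so the characteristic polynomial is λ² − (1)λ + (−6) with roots −2 and 3.
Eigenvectors give P = [[−1, −2], [1, 1]] with P⁻¹ = [[1, 2], [−1, −1]], and C = P·diag(−2, 3)·P⁻¹.
Then C⁷ = P·diag(−128, 2187)·P⁻¹ = [[128, −4374], [−128, 2187]] · [[1, 2], [−1, −1]] = [[4502, 4630], [−2315, −2443]].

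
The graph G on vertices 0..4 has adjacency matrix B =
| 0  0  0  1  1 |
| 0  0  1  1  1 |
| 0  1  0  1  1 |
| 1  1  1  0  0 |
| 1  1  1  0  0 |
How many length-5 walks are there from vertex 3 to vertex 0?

The number of length-5 walks from vertex 3 to vertex 0 is entry (3,0) of B^5, where B is the adjacency matrix.
B^2 = [[2, 2, 2, 0, 0], [2, 3, 2, 1, 1], [2, 2, 3, 1, 1], [0, 1, 1, 3, 3], [0, 1, 1, 3, 3]]
B^3 = [[0, 2, 2, 6, 6], [2, 4, 5, 7, 7], [2, 5, 4, 7, 7], [6, 7, 7, 2, 2], [6, 7, 7, 2, 2]]
B^4 = [[12, 14, 14, 4, 4], [14, 19, 18, 11, 11], [14, 18, 19, 11, 11], [4, 11, 11, 20, 20], [4, 11, 11, 20, 20]]
B^5 = [[8, 22, 22, 40, 40], [22, 40, 41, 51, 51], [22, 41, 40, 51, 51], [40, 51, 51, 26, 26], [40, 51, 51, 26, 26]]

40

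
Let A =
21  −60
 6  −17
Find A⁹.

tr A = 4 and det A = 3, so the characteristic polynomial is λ² − (4)λ + (3) with roots 1 and 3.
Eigenvectors give P = [[3, 10], [1, 3]] with P⁻¹ = [[−3, 10], [1, −3]], and A = P·diag(1, 3)·P⁻¹.
Then A⁹ = P·diag(1, 19683)·P⁻¹ = [[3, 196830], [1, 59049]] · [[−3, 10], [1, −3]] = [[196821, −590460], [59046, −177137]].

[[196821, −590460], [59046, −177137]]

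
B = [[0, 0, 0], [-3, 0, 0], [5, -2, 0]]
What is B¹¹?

B is strictly triangular, hence nilpotent: B³ = 0, so B¹¹ = 0.

[[0, 0, 0], [0, 0, 0], [0, 0, 0]]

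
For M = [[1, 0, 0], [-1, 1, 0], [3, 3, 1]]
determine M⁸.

M = I + N where N = [[0, 0, 0], [-1, 0, 0], [3, 3, 0]] is strictly lower-triangular, so N³ = 0.
(I + N)⁸ = I + 8·N + 28·N² = [[1, 0, 0], [-8, 1, 0], [-60, 24, 1]].

[[1, 0, 0], [-8, 1, 0], [-60, 24, 1]]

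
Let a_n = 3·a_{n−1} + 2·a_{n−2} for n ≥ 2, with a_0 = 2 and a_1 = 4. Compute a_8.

With companion matrix B = [[3, 2], [1, 0]], [a_n, a_{n−1}]ᵀ = B·[a_{n−1}, a_{n−2}]ᵀ, so [a_8, a_7]ᵀ = B⁷·[a_1, a_0]ᵀ.
B⁷ = [[6279, 3526], [1763, 990]], giving [a_8, a_7]ᵀ = [[32168], [9032]].

32168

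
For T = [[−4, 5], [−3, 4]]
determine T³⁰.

[[1, 0], [0, 1]]

T² = I (check: tr T = 0 and det T = −1), so T³⁰ = I since 30 is even.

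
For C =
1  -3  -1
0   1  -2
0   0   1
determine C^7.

C = I + N where N = [[0, -3, -1], [0, 0, -2], [0, 0, 0]] is strictly upper-triangular, so N^3 = 0.
(I + N)^7 = I + 7·N + 21·N^2 = [[1, -21, 119], [0, 1, -14], [0, 0, 1]].

[[1, -21, 119], [0, 1, -14], [0, 0, 1]]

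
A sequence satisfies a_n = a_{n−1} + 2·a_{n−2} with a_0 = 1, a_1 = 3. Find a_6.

With companion matrix M = [[1, 2], [1, 0]], [a_n, a_{n−1}]ᵀ = M·[a_{n−1}, a_{n−2}]ᵀ, so [a_6, a_5]ᵀ = M⁵·[a_1, a_0]ᵀ.
M⁵ = [[21, 22], [11, 10]], giving [a_6, a_5]ᵀ = [[85], [43]].

85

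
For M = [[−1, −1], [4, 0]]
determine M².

[[−3, 1], [−4, −4]]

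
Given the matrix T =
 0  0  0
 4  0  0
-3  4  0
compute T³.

[[0, 0, 0], [0, 0, 0], [0, 0, 0]]

T is strictly triangular, hence nilpotent: T³ = 0, so T³ = 0.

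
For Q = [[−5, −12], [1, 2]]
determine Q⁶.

[[253, 756], [−63, −188]]

tr Q = −3 and det Q = 2, so the characteristic polynomial is λ² − (−3)λ + (2) with roots −1 and −2.
Eigenvectors give P = [[3, −4], [−1, 1]] with P⁻¹ = [[−1, −4], [−1, −3]], and Q = P·diag(−1, −2)·P⁻¹.
Then Q⁶ = P·diag(1, 64)·P⁻¹ = [[3, −256], [−1, 64]] · [[−1, −4], [−1, −3]] = [[253, 756], [−63, −188]].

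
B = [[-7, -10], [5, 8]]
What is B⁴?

tr B = 1 and det B = -6, so the characteristic polynomial is λ² − (1)λ + (-6) with roots -2 and 3.
Eigenvectors give P = [[2, -1], [-1, 1]] with P⁻¹ = [[1, 1], [1, 2]], and B = P·diag(-2, 3)·P⁻¹.
Then B⁴ = P·diag(16, 81)·P⁻¹ = [[32, -81], [-16, 81]] · [[1, 1], [1, 2]] = [[-49, -130], [65, 146]].

[[-49, -130], [65, 146]]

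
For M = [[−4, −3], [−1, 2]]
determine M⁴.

M² = [[19, 6], [2, 7]]
M³ = [[−82, −45], [−15, 8]]
M⁴ = [[373, 156], [52, 61]]

[[373, 156], [52, 61]]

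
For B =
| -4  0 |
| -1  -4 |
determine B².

[[16, 0], [8, 16]]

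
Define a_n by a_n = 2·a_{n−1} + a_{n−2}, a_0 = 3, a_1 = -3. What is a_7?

With companion matrix B = [[2, 1], [1, 0]], [a_n, a_{n−1}]ᵀ = B·[a_{n−1}, a_{n−2}]ᵀ, so [a_7, a_6]ᵀ = B^6·[a_1, a_0]ᵀ.
B^6 = [[169, 70], [70, 29]], giving [a_7, a_6]ᵀ = [[-297], [-123]].

-297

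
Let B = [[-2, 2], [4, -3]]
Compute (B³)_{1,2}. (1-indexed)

B² = [[12, -10], [-20, 17]]
B³ = [[-64, 54], [108, -91]]

54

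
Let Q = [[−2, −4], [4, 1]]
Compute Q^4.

Q^2 = [[−12, 4], [−4, −15]]
Q^3 = [[40, 52], [−52, 1]]
Q^4 = [[128, −108], [108, 209]]

[[128, −108], [108, 209]]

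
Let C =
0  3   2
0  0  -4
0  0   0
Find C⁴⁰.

C is strictly triangular, hence nilpotent: C³ = 0, so C⁴⁰ = 0.

[[0, 0, 0], [0, 0, 0], [0, 0, 0]]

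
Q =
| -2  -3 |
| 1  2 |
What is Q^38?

Q² = I (check: tr Q = 0 and det Q = -1), so Q^38 = I since 38 is even.

[[1, 0], [0, 1]]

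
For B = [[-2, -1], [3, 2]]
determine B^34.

B² = I (check: tr B = 0 and det B = -1), so B^34 = I since 34 is even.

[[1, 0], [0, 1]]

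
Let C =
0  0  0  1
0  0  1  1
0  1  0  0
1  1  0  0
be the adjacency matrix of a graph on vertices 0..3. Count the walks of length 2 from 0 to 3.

0

The number of length-2 walks from vertex 0 to vertex 3 is entry (0,3) of C^2, where C is the adjacency matrix.
C^2 = [[1, 1, 0, 0], [1, 2, 0, 0], [0, 0, 1, 1], [0, 0, 1, 2]]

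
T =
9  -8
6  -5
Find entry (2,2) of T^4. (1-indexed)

-239

tr T = 4 and det T = 3, so the characteristic polynomial is λ² − (4)λ + (3) with roots 3 and 1.
Eigenvectors give P = [[4, 1], [3, 1]] with P⁻¹ = [[1, -1], [-3, 4]], and T = P·diag(3, 1)·P⁻¹.
Then T^4 = P·diag(81, 1)·P⁻¹ = [[324, 1], [243, 1]] · [[1, -1], [-3, 4]] = [[321, -320], [240, -239]].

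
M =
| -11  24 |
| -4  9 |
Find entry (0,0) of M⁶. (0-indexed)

2185

tr M = -2 and det M = -3, so the characteristic polynomial is λ² − (-2)λ + (-3) with roots 1 and -3.
Eigenvectors give P = [[-2, -3], [-1, -1]] with P⁻¹ = [[1, -3], [-1, 2]], and M = P·diag(1, -3)·P⁻¹.
Then M⁶ = P·diag(1, 729)·P⁻¹ = [[-2, -2187], [-1, -729]] · [[1, -3], [-1, 2]] = [[2185, -4368], [728, -1455]].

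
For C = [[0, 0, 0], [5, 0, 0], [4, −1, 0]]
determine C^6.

C is strictly triangular, hence nilpotent: C^3 = 0, so C^6 = 0.

[[0, 0, 0], [0, 0, 0], [0, 0, 0]]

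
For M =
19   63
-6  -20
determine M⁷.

tr M = -1 and det M = -2, so the characteristic polynomial is λ² − (-1)λ + (-2) with roots 1 and -2.
Eigenvectors give P = [[7, -3], [-2, 1]] with P⁻¹ = [[1, 3], [2, 7]], and M = P·diag(1, -2)·P⁻¹.
Then M⁷ = P·diag(1, -128)·P⁻¹ = [[7, 384], [-2, -128]] · [[1, 3], [2, 7]] = [[775, 2709], [-258, -902]].

[[775, 2709], [-258, -902]]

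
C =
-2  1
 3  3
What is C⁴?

[[52, 19], [57, 147]]

C² = [[7, 1], [3, 12]]
C³ = [[-11, 10], [30, 39]]
C⁴ = [[52, 19], [57, 147]]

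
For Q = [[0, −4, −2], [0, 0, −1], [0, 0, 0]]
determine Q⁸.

[[0, 0, 0], [0, 0, 0], [0, 0, 0]]

Q is strictly triangular, hence nilpotent: Q³ = 0, so Q⁸ = 0.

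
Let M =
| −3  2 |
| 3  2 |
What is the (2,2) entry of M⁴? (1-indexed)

106

M² = [[15, −2], [−3, 10]]
M³ = [[−51, 26], [39, 14]]
M⁴ = [[231, −50], [−75, 106]]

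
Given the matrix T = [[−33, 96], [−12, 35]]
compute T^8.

tr T = 2 and det T = −3, so the characteristic polynomial is λ² − (2)λ + (−3) with roots −1 and 3.
Eigenvectors give P = [[3, −8], [1, −3]] with P⁻¹ = [[3, −8], [1, −3]], and T = P·diag(−1, 3)·P⁻¹.
Then T^8 = P·diag(1, 6561)·P⁻¹ = [[3, −52488], [1, −19683]] · [[3, −8], [1, −3]] = [[−52479, 157440], [−19680, 59041]].

[[−52479, 157440], [−19680, 59041]]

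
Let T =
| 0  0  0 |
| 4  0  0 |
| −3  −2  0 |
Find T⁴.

T is strictly triangular, hence nilpotent: T³ = 0, so T⁴ = 0.

[[0, 0, 0], [0, 0, 0], [0, 0, 0]]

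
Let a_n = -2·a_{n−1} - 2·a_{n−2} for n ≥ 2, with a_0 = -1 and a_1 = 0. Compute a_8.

-16

With companion matrix Q = [[-2, -2], [1, 0]], [a_n, a_{n−1}]ᵀ = Q·[a_{n−1}, a_{n−2}]ᵀ, so [a_8, a_7]ᵀ = Q⁷·[a_1, a_0]ᵀ.
Q⁷ = [[0, 16], [-8, -16]], giving [a_8, a_7]ᵀ = [[-16], [16]].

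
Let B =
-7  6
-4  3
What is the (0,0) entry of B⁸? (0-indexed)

tr B = -4 and det B = 3, so the characteristic polynomial is λ² − (-4)λ + (3) with roots -3 and -1.
Eigenvectors give P = [[3, 1], [2, 1]] with P⁻¹ = [[1, -1], [-2, 3]], and B = P·diag(-3, -1)·P⁻¹.
Then B⁸ = P·diag(6561, 1)·P⁻¹ = [[19683, 1], [13122, 1]] · [[1, -1], [-2, 3]] = [[19681, -19680], [13120, -13119]].

19681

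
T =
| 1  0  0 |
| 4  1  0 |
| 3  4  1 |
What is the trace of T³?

3

T = I + N where N = [[0, 0, 0], [4, 0, 0], [3, 4, 0]] is strictly lower-triangular, so N³ = 0.
(I + N)³ = I + 3·N + 3·N² = [[1, 0, 0], [12, 1, 0], [57, 12, 1]].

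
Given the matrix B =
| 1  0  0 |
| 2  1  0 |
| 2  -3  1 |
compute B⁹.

[[1, 0, 0], [18, 1, 0], [-198, -27, 1]]

B = I + N where N = [[0, 0, 0], [2, 0, 0], [2, -3, 0]] is strictly lower-triangular, so N³ = 0.
(I + N)⁹ = I + 9·N + 36·N² = [[1, 0, 0], [18, 1, 0], [-198, -27, 1]].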